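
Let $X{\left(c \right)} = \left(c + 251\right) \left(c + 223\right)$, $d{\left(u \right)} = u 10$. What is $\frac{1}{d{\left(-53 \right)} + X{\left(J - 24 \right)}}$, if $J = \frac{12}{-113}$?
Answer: $\frac{12769}{569468955} \approx 2.2423 \cdot 10^{-5}$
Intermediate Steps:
$J = - \frac{12}{113}$ ($J = 12 \left(- \frac{1}{113}\right) = - \frac{12}{113} \approx -0.10619$)
$d{\left(u \right)} = 10 u$
$X{\left(c \right)} = \left(223 + c\right) \left(251 + c\right)$ ($X{\left(c \right)} = \left(251 + c\right) \left(223 + c\right) = \left(223 + c\right) \left(251 + c\right)$)
$\frac{1}{d{\left(-53 \right)} + X{\left(J - 24 \right)}} = \frac{1}{10 \left(-53\right) + \left(55973 + \left(- \frac{12}{113} - 24\right)^{2} + 474 \left(- \frac{12}{113} - 24\right)\right)} = \frac{1}{-530 + \left(55973 + \left(- \frac{2724}{113}\right)^{2} + 474 \left(- \frac{2724}{113}\right)\right)} = \frac{1}{-530 + \left(55973 + \frac{7420176}{12769} - \frac{1291176}{113}\right)} = \frac{1}{-530 + \frac{576236525}{12769}} = \frac{1}{\frac{569468955}{12769}} = \frac{12769}{569468955}$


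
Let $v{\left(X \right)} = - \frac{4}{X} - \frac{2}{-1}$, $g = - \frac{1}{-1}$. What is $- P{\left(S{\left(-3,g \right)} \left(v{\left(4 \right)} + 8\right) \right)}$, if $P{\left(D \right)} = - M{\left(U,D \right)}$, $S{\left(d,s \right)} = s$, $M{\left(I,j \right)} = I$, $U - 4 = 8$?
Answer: $12$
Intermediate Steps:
$U = 12$ ($U = 4 + 8 = 12$)
$g = 1$ ($g = \left(-1\right) \left(-1\right) = 1$)
$v{\left(X \right)} = 2 - \frac{4}{X}$ ($v{\left(X \right)} = - \frac{4}{X} - -2 = - \frac{4}{X} + 2 = 2 - \frac{4}{X}$)
$P{\left(D \right)} = -12$ ($P{\left(D \right)} = \left(-1\right) 12 = -12$)
$- P{\left(S{\left(-3,g \right)} \left(v{\left(4 \right)} + 8\right) \right)} = \left(-1\right) \left(-12\right) = 12$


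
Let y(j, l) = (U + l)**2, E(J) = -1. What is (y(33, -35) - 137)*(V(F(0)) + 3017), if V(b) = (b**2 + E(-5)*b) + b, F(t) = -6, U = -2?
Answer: 3761296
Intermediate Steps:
y(j, l) = (-2 + l)**2
V(b) = b**2 (V(b) = (b**2 - b) + b = b**2)
(y(33, -35) - 137)*(V(F(0)) + 3017) = ((-2 - 35)**2 - 137)*((-6)**2 + 3017) = ((-37)**2 - 137)*(36 + 3017) = (1369 - 137)*3053 = 1232*3053 = 3761296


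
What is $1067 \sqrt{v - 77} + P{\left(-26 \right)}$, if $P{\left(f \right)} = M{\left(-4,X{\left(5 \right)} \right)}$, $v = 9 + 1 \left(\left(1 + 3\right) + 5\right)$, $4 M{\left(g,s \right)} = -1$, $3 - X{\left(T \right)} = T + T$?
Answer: $- \frac{1}{4} + 1067 i \sqrt{59} \approx -0.25 + 8195.8 i$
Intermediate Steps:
$X{\left(T \right)} = 3 - 2 T$ ($X{\left(T \right)} = 3 - \left(T + T\right) = 3 - 2 T$)
$M{\left(g,s \right)} = - \frac{1}{4}$ ($M{\left(g,s \right)} = \frac{1}{4} \left(-1\right) = - \frac{1}{4}$)
$v = 18$ ($v = 9 + 1 \left(4 + 5\right) = 9 + 1 \cdot 9 = 9 + 9 = 18$)
$P{\left(f \right)} = - \frac{1}{4}$
$1067 \sqrt{v - 77} + P{\left(-26 \right)} = 1067 \sqrt{18 - 77} - \frac{1}{4} = 1067 \sqrt{-59} - \frac{1}{4} = 1067 i \sqrt{59} - \frac{1}{4} = - \frac{1}{4} + 1067 i \sqrt{59}$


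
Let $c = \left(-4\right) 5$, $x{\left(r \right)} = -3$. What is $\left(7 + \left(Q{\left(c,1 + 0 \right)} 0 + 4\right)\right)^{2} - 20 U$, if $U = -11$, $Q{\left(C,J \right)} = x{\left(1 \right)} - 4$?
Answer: $341$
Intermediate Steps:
$c = -20$
$Q{\left(C,J \right)} = -7$ ($Q{\left(C,J \right)} = -3 - 4 = -7$)
$\left(7 + \left(Q{\left(c,1 + 0 \right)} 0 + 4\right)\right)^{2} - 20 U = \left(7 + \left(\left(-7\right) 0 + 4\right)\right)^{2} - -220 = \left(7 + \left(0 + 4\right)\right)^{2} + 220 = \left(7 + 4\right)^{2} + 220 = 11^{2} + 220 = 121 + 220 = 341$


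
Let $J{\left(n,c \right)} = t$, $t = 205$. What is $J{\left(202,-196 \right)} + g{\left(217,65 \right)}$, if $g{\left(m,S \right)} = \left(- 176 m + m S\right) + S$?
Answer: $-23817$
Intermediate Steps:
$J{\left(n,c \right)} = 205$
$g{\left(m,S \right)} = S - 176 m + S m$ ($g{\left(m,S \right)} = \left(- 176 m + S m\right) + S = S - 176 m + S m$)
$J{\left(202,-196 \right)} + g{\left(217,65 \right)} = 205 + \left(65 - 38192 + 65 \cdot 217\right) = 205 + \left(65 - 38192 + 14105\right) = 205 - 24022 = -23817$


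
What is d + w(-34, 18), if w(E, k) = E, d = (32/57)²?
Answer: -109442/3249 ≈ -33.685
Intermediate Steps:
d = 1024/3249 (d = (32*(1/57))² = (32/57)² = 1024/3249 ≈ 0.31517)
d + w(-34, 18) = 1024/3249 - 34 = -109442/3249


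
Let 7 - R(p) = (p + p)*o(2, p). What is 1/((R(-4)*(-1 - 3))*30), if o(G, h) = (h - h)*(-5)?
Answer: -1/840 ≈ -0.0011905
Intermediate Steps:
o(G, h) = 0 (o(G, h) = 0*(-5) = 0)
R(p) = 7 (R(p) = 7 - (p + p)*0 = 7 - 2*p*0 = 7 - 1*0 = 7 + 0 = 7)
1/((R(-4)*(-1 - 3))*30) = 1/((7*(-1 - 3))*30) = 1/((7*(-4))*30) = 1/(-28*30) = 1/(-840) = -1/840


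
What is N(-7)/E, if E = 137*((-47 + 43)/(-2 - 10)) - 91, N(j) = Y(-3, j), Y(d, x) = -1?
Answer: 3/136 ≈ 0.022059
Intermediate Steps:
N(j) = -1
E = -136/3 (E = 137*(-4/(-12)) - 91 = 137*(-4*(-1/12)) - 91 = 137*(⅓) - 91 = 137/3 - 91 = -136/3 ≈ -45.333)
N(-7)/E = -1/(-136/3) = -1*(-3/136) = 3/136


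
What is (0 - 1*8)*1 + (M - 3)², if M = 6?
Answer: 1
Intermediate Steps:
(0 - 1*8)*1 + (M - 3)² = (0 - 1*8)*1 + (6 - 3)² = (0 - 8)*1 + 3² = -8*1 + 9 = -8 + 9 = 1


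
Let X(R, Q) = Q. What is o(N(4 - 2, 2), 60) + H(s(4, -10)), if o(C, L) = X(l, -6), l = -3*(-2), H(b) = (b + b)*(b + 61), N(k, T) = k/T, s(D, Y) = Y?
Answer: -1026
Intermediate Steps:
H(b) = 2*b*(61 + b) (H(b) = (2*b)*(61 + b) = 2*b*(61 + b))
l = 6
o(C, L) = -6
o(N(4 - 2, 2), 60) + H(s(4, -10)) = -6 + 2*(-10)*(61 - 10) = -6 + 2*(-10)*51 = -6 - 1020 = -1026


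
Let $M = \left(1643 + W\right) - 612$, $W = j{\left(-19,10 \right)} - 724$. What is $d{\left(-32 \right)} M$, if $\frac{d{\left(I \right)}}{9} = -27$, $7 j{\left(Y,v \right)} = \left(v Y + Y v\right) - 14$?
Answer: $- \frac{426465}{7} \approx -60924.0$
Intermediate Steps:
$j{\left(Y,v \right)} = -2 + \frac{2 Y v}{7}$ ($j{\left(Y,v \right)} = \frac{\left(v Y + Y v\right) - 14}{7} = \frac{\left(Y v + Y v\right) - 14}{7} = \frac{2 Y v - 14}{7} = \frac{-14 + 2 Y v}{7} = -2 + \frac{2 Y v}{7}$)
$W = - \frac{5462}{7}$ ($W = \left(-2 + \frac{2}{7} \left(-19\right) 10\right) - 724 = \left(-2 - \frac{380}{7}\right) - 724 = - \frac{394}{7} - 724 = - \frac{5462}{7} \approx -780.29$)
$d{\left(I \right)} = -243$ ($d{\left(I \right)} = 9 \left(-27\right) = -243$)
$M = \frac{1755}{7}$ ($M = \left(1643 - \frac{5462}{7}\right) - 612 = \frac{6039}{7} - 612 = \frac{1755}{7} \approx 250.71$)
$d{\left(-32 \right)} M = \left(-243\right) \frac{1755}{7} = - \frac{426465}{7}$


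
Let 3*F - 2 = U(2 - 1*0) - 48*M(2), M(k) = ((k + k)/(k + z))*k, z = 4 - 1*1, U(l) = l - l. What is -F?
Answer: 374/15 ≈ 24.933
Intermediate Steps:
U(l) = 0
z = 3 (z = 4 - 1 = 3)
M(k) = 2*k²/(3 + k) (M(k) = ((k + k)/(k + 3))*k = ((2*k)/(3 + k))*k = (2*k/(3 + k))*k = 2*k²/(3 + k))
F = -374/15 (F = ⅔ + (0 - 96*2²/(3 + 2))/3 = ⅔ + (0 - 96*4/5)/3 = ⅔ + (0 - 48*8/5)/3 = ⅔ + (0 - 384/5)/3 = ⅔ + (⅓)*(-384/5) = ⅔ - 128/5 = -374/15 ≈ -24.933)
-F = -1*(-374/15) = 374/15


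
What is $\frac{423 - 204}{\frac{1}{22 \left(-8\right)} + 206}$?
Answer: $\frac{12848}{12085} \approx 1.0631$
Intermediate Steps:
$\frac{423 - 204}{\frac{1}{22 \left(-8\right)} + 206} = \frac{219}{\frac{1}{-176} + 206} = \frac{219}{- \frac{1}{176} + 206} = \frac{219}{\frac{36255}{176}} = 219 \cdot \frac{176}{36255} = \frac{12848}{12085}$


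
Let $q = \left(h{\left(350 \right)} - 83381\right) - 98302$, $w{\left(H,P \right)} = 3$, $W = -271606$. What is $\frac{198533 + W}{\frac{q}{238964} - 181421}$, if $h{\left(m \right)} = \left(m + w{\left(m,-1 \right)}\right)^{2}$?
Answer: $\frac{8730908186}{21676572459} \approx 0.40278$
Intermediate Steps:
$h{\left(m \right)} = \left(3 + m\right)^{2}$ ($h{\left(m \right)} = \left(m + 3\right)^{2} = \left(3 + m\right)^{2}$)
$q = -57074$ ($q = \left(\left(3 + 350\right)^{2} - 83381\right) - 98302 = \left(353^{2} - 83381\right) - 98302 = \left(124609 - 83381\right) - 98302 = 41228 - 98302 = -57074$)
$\frac{198533 + W}{\frac{q}{238964} - 181421} = \frac{198533 - 271606}{- \frac{57074}{238964} - 181421} = - \frac{73073}{\left(-57074\right) \frac{1}{238964} - 181421} = - \frac{73073}{- \frac{28537}{119482} - 181421} = - \frac{73073}{- \frac{21676572459}{119482}} = \left(-73073\right) \left(- \frac{119482}{21676572459}\right) = \frac{8730908186}{21676572459}$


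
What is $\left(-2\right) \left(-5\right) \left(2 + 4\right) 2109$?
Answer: $126540$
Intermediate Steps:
$\left(-2\right) \left(-5\right) \left(2 + 4\right) 2109 = 10 \cdot 6 \cdot 2109 = 60 \cdot 2109 = 126540$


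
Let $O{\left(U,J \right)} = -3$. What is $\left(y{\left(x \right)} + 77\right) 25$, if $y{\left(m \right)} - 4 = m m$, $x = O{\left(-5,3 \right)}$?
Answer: $2250$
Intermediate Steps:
$x = -3$
$y{\left(m \right)} = 4 + m^{2}$ ($y{\left(m \right)} = 4 + m m = 4 + m^{2}$)
$\left(y{\left(x \right)} + 77\right) 25 = \left(\left(4 + \left(-3\right)^{2}\right) + 77\right) 25 = \left(\left(4 + 9\right) + 77\right) 25 = \left(13 + 77\right) 25 = 90 \cdot 25 = 2250$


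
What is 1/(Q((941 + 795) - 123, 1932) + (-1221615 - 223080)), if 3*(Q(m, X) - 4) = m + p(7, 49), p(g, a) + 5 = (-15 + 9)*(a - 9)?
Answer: -1/1444235 ≈ -6.9241e-7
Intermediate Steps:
p(g, a) = 49 - 6*a (p(g, a) = -5 + (-15 + 9)*(a - 9) = -5 - 6*(-9 + a) = -5 + (54 - 6*a) = 49 - 6*a)
Q(m, X) = -233/3 + m/3 (Q(m, X) = 4 + (m + (49 - 6*49))/3 = 4 + (m + (49 - 294))/3 = 4 + (m - 245)/3 = 4 + (-245 + m)/3 = 4 + (-245/3 + m/3) = -233/3 + m/3)
1/(Q((941 + 795) - 123, 1932) + (-1221615 - 223080)) = 1/((-233/3 + ((941 + 795) - 123)/3) + (-1221615 - 223080)) = 1/((-233/3 + (1736 - 123)/3) - 1444695) = 1/((-233/3 + (⅓)*1613) - 1444695) = 1/((-233/3 + 1613/3) - 1444695) = 1/(460 - 1444695) = 1/(-1444235) = -1/1444235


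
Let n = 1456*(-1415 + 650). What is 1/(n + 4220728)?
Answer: 1/3106888 ≈ 3.2187e-7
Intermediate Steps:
n = -1113840 (n = 1456*(-765) = -1113840)
1/(n + 4220728) = 1/(-1113840 + 4220728) = 1/3106888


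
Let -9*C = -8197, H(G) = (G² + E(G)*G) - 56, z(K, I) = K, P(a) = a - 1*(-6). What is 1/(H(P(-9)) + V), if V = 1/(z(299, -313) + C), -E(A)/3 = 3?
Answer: -10888/217751 ≈ -0.050002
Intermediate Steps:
E(A) = -9 (E(A) = -3*3 = -9)
P(a) = 6 + a (P(a) = a + 6 = 6 + a)
H(G) = -56 + G² - 9*G (H(G) = (G² - 9*G) - 56 = -56 + G² - 9*G)
C = 8197/9 (C = -⅑*(-8197) = 8197/9 ≈ 910.78)
V = 9/10888 (V = 1/(299 + 8197/9) = 1/(10888/9) = 9/10888 ≈ 0.00082660)
1/(H(P(-9)) + V) = 1/((-56 + (6 - 9)² - 9*(6 - 9)) + 9/10888) = 1/((-56 + (-3)² - 9*(-3)) + 9/10888) = 1/((-56 + 9 + 27) + 9/10888) = 1/(-20 + 9/10888) = 1/(-217751/10888) = -10888/217751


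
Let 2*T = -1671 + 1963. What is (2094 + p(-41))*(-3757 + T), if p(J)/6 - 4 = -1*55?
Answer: -6456468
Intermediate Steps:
p(J) = -306 (p(J) = 24 + 6*(-1*55) = 24 + 6*(-55) = 24 - 330 = -306)
T = 146 (T = (-1671 + 1963)/2 = (½)*292 = 146)
(2094 + p(-41))*(-3757 + T) = (2094 - 306)*(-3757 + 146) = 1788*(-3611) = -6456468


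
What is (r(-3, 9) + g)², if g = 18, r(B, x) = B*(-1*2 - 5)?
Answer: 1521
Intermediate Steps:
r(B, x) = -7*B (r(B, x) = B*(-2 - 5) = B*(-7) = -7*B)
(r(-3, 9) + g)² = (-7*(-3) + 18)² = (21 + 18)² = 39² = 1521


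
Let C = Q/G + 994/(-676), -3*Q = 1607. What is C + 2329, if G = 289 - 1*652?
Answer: 857264911/368082 ≈ 2329.0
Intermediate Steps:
Q = -1607/3 (Q = -⅓*1607 = -1607/3 ≈ -535.67)
G = -363 (G = 289 - 652 = -363)
C = 1933/368082 (C = -1607/3/(-363) + 994/(-676) = -1607/3*(-1/363) + 994*(-1/676) = 1607/1089 - 497/338 = 1933/368082 ≈ 0.0052515)
C + 2329 = 1933/368082 + 2329 = 857264911/368082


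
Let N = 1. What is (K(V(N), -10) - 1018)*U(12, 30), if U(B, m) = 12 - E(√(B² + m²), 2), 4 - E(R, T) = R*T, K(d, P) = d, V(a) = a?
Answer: -8136 - 12204*√29 ≈ -73857.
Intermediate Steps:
E(R, T) = 4 - R*T
U(B, m) = 8 + 2*√(B² + m²) (U(B, m) = 12 - (4 - 1*√(B² + m²)*2) = 12 - (4 - 2*√(B² + m²)) = 12 + (-4 + 2*√(B² + m²)) = 8 + 2*√(B² + m²))
(K(V(N), -10) - 1018)*U(12, 30) = (1 - 1018)*(8 + 2*√(12² + 30²)) = -1017*(8 + 2*√(144 + 900)) = -1017*(8 + 2*√1044) = -1017*(8 + 2*(6*√29)) = -1017*(8 + 12*√29) = -8136 - 12204*√29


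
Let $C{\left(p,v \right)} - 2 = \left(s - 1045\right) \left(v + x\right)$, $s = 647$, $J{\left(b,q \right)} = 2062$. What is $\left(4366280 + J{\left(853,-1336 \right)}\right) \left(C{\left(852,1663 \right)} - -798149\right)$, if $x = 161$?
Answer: $315389924058$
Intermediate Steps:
$C{\left(p,v \right)} = -64076 - 398 v$ ($C{\left(p,v \right)} = 2 + \left(647 - 1045\right) \left(v + 161\right) = 2 + \left(647 - 1045\right) \left(161 + v\right) = 2 - 398 \left(161 + v\right) = 2 - \left(64078 + 398 v\right) = -64076 - 398 v$)
$\left(4366280 + J{\left(853,-1336 \right)}\right) \left(C{\left(852,1663 \right)} - -798149\right) = \left(4366280 + 2062\right) \left(\left(-64076 - 661874\right) - -798149\right) = 4368342 \left(\left(-64076 - 661874\right) + \left(-1604792 + 2402941\right)\right) = 4368342 \left(-725950 + 798149\right) = 4368342 \cdot 72199 = 315389924058$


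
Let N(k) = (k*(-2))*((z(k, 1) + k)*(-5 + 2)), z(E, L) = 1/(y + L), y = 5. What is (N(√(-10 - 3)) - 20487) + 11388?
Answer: -9177 + I*√13 ≈ -9177.0 + 3.6056*I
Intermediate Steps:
z(E, L) = 1/(5 + L)
N(k) = -2*k*(-½ - 3*k) (N(k) = (k*(-2))*((1/(5 + 1) + k)*(-5 + 2)) = (-2*k)*((1/6 + k)*(-3)) = (-2*k)*((⅙ + k)*(-3)) = (-2*k)*(-½ - 3*k) = -2*k*(-½ - 3*k))
(N(√(-10 - 3)) - 20487) + 11388 = (√(-10 - 3)*(1 + 6*√(-10 - 3)) - 20487) + 11388 = (√(-13)*(1 + 6*√(-13)) - 20487) + 11388 = ((I*√13)*(1 + 6*(I*√13)) - 20487) + 11388 = ((I*√13)*(1 + 6*I*√13) - 20487) + 11388 = (I*√13*(1 + 6*I*√13) - 20487) + 11388 = (-20487 + I*√13*(1 + 6*I*√13)) + 11388 = -9099 + I*√13*(1 + 6*I*√13)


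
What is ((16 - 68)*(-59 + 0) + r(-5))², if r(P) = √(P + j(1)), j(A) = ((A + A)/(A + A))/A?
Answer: 9412620 + 12272*I ≈ 9.4126e+6 + 12272.0*I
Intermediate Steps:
j(A) = 1/A (j(A) = ((2*A)/((2*A)))/A = ((2*A)*(1/(2*A)))/A = 1/A)
r(P) = √(1 + P) (r(P) = √(P + 1/1) = √(P + 1) = √(1 + P))
((16 - 68)*(-59 + 0) + r(-5))² = ((16 - 68)*(-59 + 0) + √(1 - 5))² = (-52*(-59) + √(-4))² = (3068 + 2*I)²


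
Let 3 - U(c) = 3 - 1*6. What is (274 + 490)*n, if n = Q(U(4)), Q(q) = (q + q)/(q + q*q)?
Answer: 1528/7 ≈ 218.29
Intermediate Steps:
U(c) = 6 (U(c) = 3 - (3 - 1*6) = 3 - (3 - 6) = 3 - 1*(-3) = 3 + 3 = 6)
Q(q) = 2*q/(q + q²) (Q(q) = (2*q)/(q + q²) = 2*q/(q + q²))
n = 2/7 (n = 2/(1 + 6) = 2/7 ≈ 0.28571)
(274 + 490)*n = (274 + 490)*(2/7) = 764*(2/7) = 1528/7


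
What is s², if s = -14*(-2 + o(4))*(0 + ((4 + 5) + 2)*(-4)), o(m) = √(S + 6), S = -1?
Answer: 3415104 - 1517824*√5 ≈ 21146.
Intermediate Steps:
o(m) = √5 (o(m) = √(-1 + 6) = √5)
s = -1232 + 616*√5 (s = -14*(-2 + √5)*(0 + ((4 + 5) + 2)*(-4)) = -14*(-2 + √5)*(0 + (9 + 2)*(-4)) = -14*(-2 + √5)*(0 + 11*(-4)) = -14*(-2 + √5)*(0 - 44) = -14*(-2 + √5)*(-44) = -14*(88 - 44*√5) = -1232 + 616*√5 ≈ 145.42)
s² = (-1232 + 616*√5)²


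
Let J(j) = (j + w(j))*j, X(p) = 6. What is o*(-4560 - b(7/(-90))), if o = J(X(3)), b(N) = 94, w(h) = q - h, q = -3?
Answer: 83772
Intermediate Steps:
w(h) = -3 - h
J(j) = -3*j (J(j) = (j + (-3 - j))*j = -3*j)
o = -18 (o = -3*6 = -18)
o*(-4560 - b(7/(-90))) = -18*(-4560 - 1*94) = -18*(-4560 - 94) = -18*(-4654) = 83772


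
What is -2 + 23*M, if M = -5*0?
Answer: -2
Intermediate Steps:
M = 0
-2 + 23*M = -2 + 23*0 = -2 + 0 = -2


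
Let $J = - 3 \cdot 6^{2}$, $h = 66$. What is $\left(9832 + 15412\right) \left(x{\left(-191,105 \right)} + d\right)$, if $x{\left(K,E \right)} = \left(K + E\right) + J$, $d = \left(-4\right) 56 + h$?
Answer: $-8885888$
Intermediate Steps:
$J = -108$ ($J = \left(-3\right) 36 = -108$)
$d = -158$ ($d = \left(-4\right) 56 + 66 = -224 + 66 = -158$)
$x{\left(K,E \right)} = -108 + E + K$ ($x{\left(K,E \right)} = \left(K + E\right) - 108 = \left(E + K\right) - 108 = -108 + E + K$)
$\left(9832 + 15412\right) \left(x{\left(-191,105 \right)} + d\right) = \left(9832 + 15412\right) \left(\left(-108 + 105 - 191\right) - 158\right) = 25244 \left(-194 - 158\right) = 25244 \left(-352\right) = -8885888$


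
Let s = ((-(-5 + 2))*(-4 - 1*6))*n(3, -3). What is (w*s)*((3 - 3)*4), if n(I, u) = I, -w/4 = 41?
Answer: 0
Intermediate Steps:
w = -164 (w = -4*41 = -164)
s = -90 (s = ((-(-5 + 2))*(-4 - 1*6))*3 = ((-1*(-3))*(-4 - 6))*3 = (3*(-10))*3 = -30*3 = -90)
(w*s)*((3 - 3)*4) = (-164*(-90))*((3 - 3)*4) = 14760*(0*4) = 14760*0 = 0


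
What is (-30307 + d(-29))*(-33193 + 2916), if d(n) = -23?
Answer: 918301410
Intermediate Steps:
(-30307 + d(-29))*(-33193 + 2916) = (-30307 - 23)*(-33193 + 2916) = -30330*(-30277) = 918301410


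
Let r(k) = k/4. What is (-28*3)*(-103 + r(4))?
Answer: 8568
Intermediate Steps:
r(k) = k/4 (r(k) = k*(¼) = k/4)
(-28*3)*(-103 + r(4)) = (-28*3)*(-103 + (¼)*4) = -84*(-103 + 1) = -84*(-102) = 8568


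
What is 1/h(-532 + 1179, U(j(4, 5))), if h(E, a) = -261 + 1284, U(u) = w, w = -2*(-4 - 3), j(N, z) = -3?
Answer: 1/1023 ≈ 0.00097752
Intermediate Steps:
w = 14 (w = -2*(-7) = 14)
U(u) = 14
h(E, a) = 1023
1/h(-532 + 1179, U(j(4, 5))) = 1/1023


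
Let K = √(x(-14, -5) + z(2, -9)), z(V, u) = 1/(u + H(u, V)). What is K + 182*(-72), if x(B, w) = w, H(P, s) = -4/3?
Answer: -13104 + I*√4898/31 ≈ -13104.0 + 2.2576*I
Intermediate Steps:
H(P, s) = -4/3 (H(P, s) = -4*⅓ = -4/3)
z(V, u) = 1/(-4/3 + u) (z(V, u) = 1/(u - 4/3) = 1/(-4/3 + u))
K = I*√4898/31 (K = √(-5 + 3/(-4 + 3*(-9))) = √(-5 + 3/(-4 - 27)) = √(-5 + 3/(-31)) = √(-5 + 3*(-1/31)) = √(-5 - 3/31) = √(-158/31) = I*√4898/31 ≈ 2.2576*I)
K + 182*(-72) = I*√4898/31 + 182*(-72) = I*√4898/31 - 13104 = -13104 + I*√4898/31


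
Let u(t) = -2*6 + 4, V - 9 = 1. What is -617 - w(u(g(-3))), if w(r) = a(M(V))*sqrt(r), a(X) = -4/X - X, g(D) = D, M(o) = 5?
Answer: -617 + 58*I*sqrt(2)/5 ≈ -617.0 + 16.405*I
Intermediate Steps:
V = 10 (V = 9 + 1 = 10)
a(X) = -X - 4/X
u(t) = -8 (u(t) = -12 + 4 = -8)
w(r) = -29*sqrt(r)/5 (w(r) = (-1*5 - 4/5)*sqrt(r) = (-5 - 4*1/5)*sqrt(r) = (-5 - 4/5)*sqrt(r) = -29*sqrt(r)/5)
-617 - w(u(g(-3))) = -617 - (-29)*sqrt(-8)/5 = -617 - (-29)*2*I*sqrt(2)/5 = -617 - (-58)*I*sqrt(2)/5 = -617 + 58*I*sqrt(2)/5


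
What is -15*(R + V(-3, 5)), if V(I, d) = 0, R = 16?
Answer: -240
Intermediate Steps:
-15*(R + V(-3, 5)) = -15*(16 + 0) = -15*16 = -240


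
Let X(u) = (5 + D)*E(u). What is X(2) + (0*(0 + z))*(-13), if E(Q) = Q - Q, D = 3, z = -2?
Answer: 0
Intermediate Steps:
E(Q) = 0
X(u) = 0 (X(u) = (5 + 3)*0 = 8*0 = 0)
X(2) + (0*(0 + z))*(-13) = 0 + (0*(0 - 2))*(-13) = 0 + (0*(-2))*(-13) = 0 + 0*(-13) = 0 + 0 = 0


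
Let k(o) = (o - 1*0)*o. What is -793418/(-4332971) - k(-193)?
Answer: -161398043361/4332971 ≈ -37249.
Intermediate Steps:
k(o) = o**2 (k(o) = (o + 0)*o = o*o = o**2)
-793418/(-4332971) - k(-193) = -793418/(-4332971) - 1*(-193)**2 = -793418*(-1/4332971) - 1*37249 = 793418/4332971 - 37249 = -161398043361/4332971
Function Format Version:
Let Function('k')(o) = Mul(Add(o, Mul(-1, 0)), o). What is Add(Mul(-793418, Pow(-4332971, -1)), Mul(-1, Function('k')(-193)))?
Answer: Rational(-161398043361, 4332971) ≈ -37249.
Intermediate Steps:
Function('k')(o) = Pow(o, 2) (Function('k')(o) = Mul(Add(o, 0), o) = Mul(o, o) = Pow(o, 2))
Add(Mul(-793418, Pow(-4332971, -1)), Mul(-1, Function('k')(-193))) = Add(Mul(-793418, Pow(-4332971, -1)), Mul(-1, Pow(-193, 2))) = Add(Mul(-793418, Rational(-1, 4332971)), Mul(-1, 37249)) = Add(Rational(793418, 4332971), -37249) = Rational(-161398043361, 4332971)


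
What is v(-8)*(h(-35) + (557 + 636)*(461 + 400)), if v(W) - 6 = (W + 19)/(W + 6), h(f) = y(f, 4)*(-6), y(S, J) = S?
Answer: 1027383/2 ≈ 5.1369e+5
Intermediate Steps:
h(f) = -6*f (h(f) = f*(-6) = -6*f)
v(W) = 6 + (19 + W)/(6 + W) (v(W) = 6 + (W + 19)/(W + 6) = 6 + (19 + W)/(6 + W))
v(-8)*(h(-35) + (557 + 636)*(461 + 400)) = ((55 + 7*(-8))/(6 - 8))*(-6*(-35) + (557 + 636)*(461 + 400)) = ((55 - 56)/(-2))*(210 + 1193*861) = (-1/2*(-1))*(210 + 1027173) = (1/2)*1027383 = 1027383/2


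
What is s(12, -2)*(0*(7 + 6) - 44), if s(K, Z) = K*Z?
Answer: 1056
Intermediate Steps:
s(12, -2)*(0*(7 + 6) - 44) = (12*(-2))*(0*(7 + 6) - 44) = -24*(0*13 - 44) = -24*(0 - 44) = -24*(-44) = 1056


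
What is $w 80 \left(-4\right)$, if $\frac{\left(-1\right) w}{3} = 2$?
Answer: $1920$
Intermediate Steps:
$w = -6$ ($w = \left(-3\right) 2 = -6$)
$w 80 \left(-4\right) = \left(-6\right) 80 \left(-4\right) = \left(-480\right) \left(-4\right) = 1920$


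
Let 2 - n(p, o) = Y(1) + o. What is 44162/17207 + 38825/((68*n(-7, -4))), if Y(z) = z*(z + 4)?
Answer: 671064791/1170076 ≈ 573.52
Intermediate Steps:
Y(z) = z*(4 + z)
n(p, o) = -3 - o (n(p, o) = 2 - (1*(4 + 1) + o) = 2 - (1*5 + o) = 2 - (5 + o) = 2 + (-5 - o) = -3 - o)
44162/17207 + 38825/((68*n(-7, -4))) = 44162/17207 + 38825/((68*(-3 - 1*(-4)))) = 44162*(1/17207) + 38825/((68*(-3 + 4))) = 44162/17207 + 38825/((68*1)) = 44162/17207 + 38825/68 = 671064791/1170076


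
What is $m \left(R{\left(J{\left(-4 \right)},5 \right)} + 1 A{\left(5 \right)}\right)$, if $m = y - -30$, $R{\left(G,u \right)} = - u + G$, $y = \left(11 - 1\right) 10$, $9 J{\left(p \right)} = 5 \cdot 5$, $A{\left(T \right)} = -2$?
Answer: $- \frac{4940}{9} \approx -548.89$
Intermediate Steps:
$J{\left(p \right)} = \frac{25}{9}$ ($J{\left(p \right)} = \frac{5 \cdot 5}{9} = \frac{1}{9} \cdot 25 = \frac{25}{9}$)
$y = 100$ ($y = 10 \cdot 10 = 100$)
$R{\left(G,u \right)} = G - u$
$m = 130$ ($m = 100 - -30 = 100 + 30 = 130$)
$m \left(R{\left(J{\left(-4 \right)},5 \right)} + 1 A{\left(5 \right)}\right) = 130 \left(\left(\frac{25}{9} - 5\right) + 1 \left(-2\right)\right) = 130 \left(\left(\frac{25}{9} - 5\right) - 2\right) = 130 \left(- \frac{20}{9} - 2\right) = 130 \left(- \frac{38}{9}\right) = - \frac{4940}{9}$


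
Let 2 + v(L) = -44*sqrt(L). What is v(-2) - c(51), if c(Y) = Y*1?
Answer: -53 - 44*I*sqrt(2) ≈ -53.0 - 62.225*I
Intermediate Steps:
c(Y) = Y
v(L) = -2 - 44*sqrt(L)
v(-2) - c(51) = (-2 - 44*I*sqrt(2)) - 1*51 = (-2 - 44*I*sqrt(2)) - 51 = -53 - 44*I*sqrt(2)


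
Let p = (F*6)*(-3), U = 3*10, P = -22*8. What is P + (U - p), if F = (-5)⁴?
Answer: 11104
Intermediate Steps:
F = 625
P = -176
U = 30
p = -11250 (p = (625*6)*(-3) = 3750*(-3) = -11250)
P + (U - p) = -176 + (30 - 1*(-11250)) = -176 + (30 + 11250) = -176 + 11280 = 11104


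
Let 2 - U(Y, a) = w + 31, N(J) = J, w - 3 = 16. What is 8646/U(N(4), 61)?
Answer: -1441/8 ≈ -180.13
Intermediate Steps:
w = 19 (w = 3 + 16 = 19)
U(Y, a) = -48 (U(Y, a) = 2 - (19 + 31) = 2 - 1*50 = 2 - 50 = -48)
8646/U(N(4), 61) = 8646/(-48) = 8646*(-1/48) = -1441/8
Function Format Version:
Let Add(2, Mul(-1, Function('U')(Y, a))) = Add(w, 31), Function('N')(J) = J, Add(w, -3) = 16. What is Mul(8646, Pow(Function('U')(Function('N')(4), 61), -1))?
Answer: Rational(-1441, 8) ≈ -180.13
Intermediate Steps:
w = 19 (w = Add(3, 16) = 19)
Function('U')(Y, a) = -48 (Function('U')(Y, a) = Add(2, Mul(-1, Add(19, 31))) = Add(2, Mul(-1, 50)) = Add(2, -50) = -48)
Mul(8646, Pow(Function('U')(Function('N')(4), 61), -1)) = Mul(8646, Pow(-48, -1)) = Mul(8646, Rational(-1, 48)) = Rational(-1441, 8)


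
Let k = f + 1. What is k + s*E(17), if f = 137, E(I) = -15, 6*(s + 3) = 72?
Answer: 3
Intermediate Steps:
s = 9 (s = -3 + (1/6)*72 = -3 + 12 = 9)
k = 138 (k = 137 + 1 = 138)
k + s*E(17) = 138 + 9*(-15) = 138 - 135 = 3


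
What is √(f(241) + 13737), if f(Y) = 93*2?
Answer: 3*√1547 ≈ 118.00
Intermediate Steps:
f(Y) = 186
√(f(241) + 13737) = √(186 + 13737) = √13923 = 3*√1547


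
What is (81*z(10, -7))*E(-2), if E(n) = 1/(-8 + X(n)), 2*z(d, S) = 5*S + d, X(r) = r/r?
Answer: 2025/14 ≈ 144.64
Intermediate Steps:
X(r) = 1
z(d, S) = d/2 + 5*S/2 (z(d, S) = (5*S + d)/2 = (d + 5*S)/2 = d/2 + 5*S/2)
E(n) = -1/7 (E(n) = 1/(-8 + 1) = 1/(-7) = -1/7)
(81*z(10, -7))*E(-2) = (81*((1/2)*10 + (5/2)*(-7)))*(-1/7) = (81*(5 - 35/2))*(-1/7) = (81*(-25/2))*(-1/7) = -2025/2*(-1/7) = 2025/14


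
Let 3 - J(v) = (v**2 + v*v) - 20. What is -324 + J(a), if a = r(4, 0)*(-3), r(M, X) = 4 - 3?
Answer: -319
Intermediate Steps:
r(M, X) = 1
a = -3 (a = 1*(-3) = -3)
J(v) = 23 - 2*v**2 (J(v) = 3 - ((v**2 + v*v) - 20) = 3 - ((v**2 + v**2) - 20) = 3 - (2*v**2 - 20) = 3 - (-20 + 2*v**2) = 3 + (20 - 2*v**2) = 23 - 2*v**2)
-324 + J(a) = -324 + (23 - 2*(-3)**2) = -324 + (23 - 2*9) = -324 + (23 - 18) = -324 + 5 = -319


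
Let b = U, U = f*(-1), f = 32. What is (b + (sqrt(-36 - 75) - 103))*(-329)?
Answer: 44415 - 329*I*sqrt(111) ≈ 44415.0 - 3466.2*I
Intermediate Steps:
U = -32 (U = 32*(-1) = -32)
b = -32
(b + (sqrt(-36 - 75) - 103))*(-329) = (-32 + (sqrt(-36 - 75) - 103))*(-329) = (-32 + (sqrt(-111) - 103))*(-329) = (-32 + (I*sqrt(111) - 103))*(-329) = (-32 + (-103 + I*sqrt(111)))*(-329) = (-135 + I*sqrt(111))*(-329) = 44415 - 329*I*sqrt(111)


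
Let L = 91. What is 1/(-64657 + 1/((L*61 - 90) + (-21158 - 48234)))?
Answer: -63931/4133586668 ≈ -1.5466e-5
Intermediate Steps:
1/(-64657 + 1/((L*61 - 90) + (-21158 - 48234))) = 1/(-64657 + 1/((91*61 - 90) + (-21158 - 48234))) = 1/(-64657 + 1/((5551 - 90) - 69392)) = 1/(-64657 + 1/(5461 - 69392)) = 1/(-64657 + 1/(-63931)) = 1/(-64657 - 1/63931) = 1/(-4133586668/63931) = -63931/4133586668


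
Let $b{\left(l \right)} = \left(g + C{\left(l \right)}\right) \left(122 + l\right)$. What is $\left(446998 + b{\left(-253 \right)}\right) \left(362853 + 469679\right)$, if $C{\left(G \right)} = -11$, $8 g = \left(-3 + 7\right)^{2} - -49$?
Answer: $\frac{744907382601}{2} \approx 3.7245 \cdot 10^{11}$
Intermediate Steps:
$g = \frac{65}{8}$ ($g = \frac{\left(-3 + 7\right)^{2} - -49}{8} = \frac{4^{2} + 49}{8} = \frac{16 + 49}{8} = \frac{1}{8} \cdot 65 = \frac{65}{8} \approx 8.125$)
$b{\left(l \right)} = - \frac{1403}{4} - \frac{23 l}{8}$ ($b{\left(l \right)} = \left(\frac{65}{8} - 11\right) \left(122 + l\right) = - \frac{23 \left(122 + l\right)}{8} = - \frac{1403}{4} - \frac{23 l}{8}$)
$\left(446998 + b{\left(-253 \right)}\right) \left(362853 + 469679\right) = \left(446998 - - \frac{3013}{8}\right) \left(362853 + 469679\right) = \left(446998 + \left(- \frac{1403}{4} + \frac{5819}{8}\right)\right) 832532 = \left(446998 + \frac{3013}{8}\right) 832532 = \frac{3578997}{8} \cdot 832532 = \frac{744907382601}{2}$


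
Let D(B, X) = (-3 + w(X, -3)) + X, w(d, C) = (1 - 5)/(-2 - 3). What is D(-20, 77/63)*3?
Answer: -44/15 ≈ -2.9333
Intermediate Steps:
w(d, C) = 4/5 (w(d, C) = -4/(-5) = -4*(-1/5) = 4/5)
D(B, X) = -11/5 + X (D(B, X) = (-3 + 4/5) + X = -11/5 + X)
D(-20, 77/63)*3 = (-11/5 + 77/63)*3 = (-11/5 + 77*(1/63))*3 = (-11/5 + 11/9)*3 = -44/45*3 = -44/15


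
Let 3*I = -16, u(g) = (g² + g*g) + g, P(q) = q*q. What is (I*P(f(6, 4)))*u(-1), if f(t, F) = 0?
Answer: 0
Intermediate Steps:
P(q) = q²
u(g) = g + 2*g² (u(g) = (g² + g²) + g = 2*g² + g = g + 2*g²)
I = -16/3 (I = (⅓)*(-16) = -16/3 ≈ -5.3333)
(I*P(f(6, 4)))*u(-1) = (-16/3*0²)*(-(1 + 2*(-1))) = (-16/3*0)*(-(1 - 2)) = 0*(-1*(-1)) = 0*1 = 0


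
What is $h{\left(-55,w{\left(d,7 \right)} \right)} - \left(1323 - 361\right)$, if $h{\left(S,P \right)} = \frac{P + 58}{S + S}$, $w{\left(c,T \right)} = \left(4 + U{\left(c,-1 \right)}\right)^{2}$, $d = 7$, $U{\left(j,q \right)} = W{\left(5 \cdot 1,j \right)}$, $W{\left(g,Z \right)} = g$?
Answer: $- \frac{105959}{110} \approx -963.26$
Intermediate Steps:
$U{\left(j,q \right)} = 5$ ($U{\left(j,q \right)} = 5 \cdot 1 = 5$)
$w{\left(c,T \right)} = 81$ ($w{\left(c,T \right)} = \left(4 + 5\right)^{2} = 9^{2} = 81$)
$h{\left(S,P \right)} = \frac{58 + P}{2 S}$
$h{\left(-55,w{\left(d,7 \right)} \right)} - \left(1323 - 361\right) = \frac{58 + 81}{2 \left(-55\right)} - \left(1323 - 361\right) = \frac{1}{2} \left(- \frac{1}{55}\right) 139 - \left(1323 - 361\right) = - \frac{139}{110} - 962 = - \frac{105959}{110}$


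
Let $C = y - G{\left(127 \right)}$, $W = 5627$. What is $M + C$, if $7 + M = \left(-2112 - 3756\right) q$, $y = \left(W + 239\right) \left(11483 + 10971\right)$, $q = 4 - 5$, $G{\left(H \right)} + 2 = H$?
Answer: $131720900$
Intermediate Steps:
$G{\left(H \right)} = -2 + H$
$q = -1$
$y = 131715164$ ($y = \left(5627 + 239\right) \left(11483 + 10971\right) = 5866 \cdot 22454 = 131715164$)
$C = 131715039$ ($C = 131715164 - \left(-2 + 127\right) = 131715164 - 125 = 131715039$)
$M = 5861$ ($M = -7 + \left(-2112 - 3756\right) \left(-1\right) = -7 - -5868 = -7 + 5868 = 5861$)
$M + C = 5861 + 131715039 = 131720900$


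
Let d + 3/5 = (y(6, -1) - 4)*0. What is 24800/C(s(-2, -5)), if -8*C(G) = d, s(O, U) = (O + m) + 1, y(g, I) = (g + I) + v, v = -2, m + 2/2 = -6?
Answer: 992000/3 ≈ 3.3067e+5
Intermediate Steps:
m = -7 (m = -1 - 6 = -7)
y(g, I) = -2 + I + g (y(g, I) = (g + I) - 2 = (I + g) - 2 = -2 + I + g)
s(O, U) = -6 + O (s(O, U) = (O - 7) + 1 = (-7 + O) + 1 = -6 + O)
d = -3/5 (d = -3/5 + ((-2 - 1 + 6) - 4)*0 = -3/5 + (3 - 4)*0 = -3/5 - 1*0 = -3/5 + 0 = -3/5 ≈ -0.60000)
C(G) = 3/40 (C(G) = -1/8*(-3/5) = 3/40)
24800/C(s(-2, -5)) = 24800/(3/40) = 24800*(40/3) = 992000/3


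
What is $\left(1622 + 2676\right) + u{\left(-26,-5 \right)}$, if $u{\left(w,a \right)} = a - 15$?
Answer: $4278$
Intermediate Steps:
$u{\left(w,a \right)} = -15 + a$
$\left(1622 + 2676\right) + u{\left(-26,-5 \right)} = \left(1622 + 2676\right) - 20 = 4298 - 20 = 4278$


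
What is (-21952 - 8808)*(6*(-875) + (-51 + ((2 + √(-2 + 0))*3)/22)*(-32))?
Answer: 1227139440/11 + 1476480*I*√2/11 ≈ 1.1156e+8 + 1.8982e+5*I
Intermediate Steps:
(-21952 - 8808)*(6*(-875) + (-51 + ((2 + √(-2 + 0))*3)/22)*(-32)) = -30760*(-5250 + (-51 + ((2 + √(-2))*3)*(1/22))*(-32)) = -30760*(-5250 + (-51 + ((2 + I*√2)*3)*(1/22))*(-32)) = -30760*(-5250 + (-51 + (6 + 3*I*√2)*(1/22))*(-32)) = -30760*(-5250 + (-51 + (3/11 + 3*I*√2/22))*(-32)) = -30760*(-5250 + (-558/11 + 3*I*√2/22)*(-32)) = -30760*(-5250 + (17856/11 - 48*I*√2/11)) = -30760*(-39894/11 - 48*I*√2/11) = 1227139440/11 + 1476480*I*√2/11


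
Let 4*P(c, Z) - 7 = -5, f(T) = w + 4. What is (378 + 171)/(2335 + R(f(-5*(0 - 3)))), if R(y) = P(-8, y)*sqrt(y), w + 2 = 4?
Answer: 2563830/10904447 - 549*sqrt(6)/10904447 ≈ 0.23499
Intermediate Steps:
w = 2 (w = -2 + 4 = 2)
f(T) = 6 (f(T) = 2 + 4 = 6)
P(c, Z) = 1/2 (P(c, Z) = 7/4 + (1/4)*(-5) = 7/4 - 5/4 = 1/2)
R(y) = sqrt(y)/2
(378 + 171)/(2335 + R(f(-5*(0 - 3)))) = (378 + 171)/(2335 + sqrt(6)/2) = 549/(2335 + sqrt(6)/2)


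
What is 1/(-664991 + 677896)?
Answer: 1/12905 ≈ 7.7489e-5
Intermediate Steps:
1/(-664991 + 677896) = 1/12905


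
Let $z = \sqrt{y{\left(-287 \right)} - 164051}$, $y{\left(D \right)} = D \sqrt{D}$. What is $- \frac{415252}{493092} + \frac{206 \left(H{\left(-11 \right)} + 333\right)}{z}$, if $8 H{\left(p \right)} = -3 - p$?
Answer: $- \frac{103813}{123273} + \frac{68804}{\sqrt{-164051 - 287 i \sqrt{287}}} \approx 1.6738 + 169.82 i$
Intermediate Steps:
$y{\left(D \right)} = D^{\frac{3}{2}}$
$z = \sqrt{-164051 - 287 i \sqrt{287}}$ ($z = \sqrt{\left(-287\right)^{\frac{3}{2}} - 164051} = \sqrt{- 287 i \sqrt{287} - 164051} = \sqrt{-164051 - 287 i \sqrt{287}} \approx 6.001 - 405.08 i$)
$H{\left(p \right)} = - \frac{3}{8} - \frac{p}{8}$ ($H{\left(p \right)} = \frac{-3 - p}{8} = - \frac{3}{8} - \frac{p}{8}$)
$- \frac{415252}{493092} + \frac{206 \left(H{\left(-11 \right)} + 333\right)}{z} = - \frac{415252}{493092} + \frac{206 \left(\left(- \frac{3}{8} - - \frac{11}{8}\right) + 333\right)}{\sqrt{-164051 - 287 i \sqrt{287}}} = \left(-415252\right) \frac{1}{493092} + \frac{206 \left(\left(- \frac{3}{8} + \frac{11}{8}\right) + 333\right)}{\sqrt{-164051 - 287 i \sqrt{287}}} = - \frac{103813}{123273} + \frac{206 \left(1 + 333\right)}{\sqrt{-164051 - 287 i \sqrt{287}}} = - \frac{103813}{123273} + \frac{206 \cdot 334}{\sqrt{-164051 - 287 i \sqrt{287}}} = - \frac{103813}{123273} + \frac{68804}{\sqrt{-164051 - 287 i \sqrt{287}}}$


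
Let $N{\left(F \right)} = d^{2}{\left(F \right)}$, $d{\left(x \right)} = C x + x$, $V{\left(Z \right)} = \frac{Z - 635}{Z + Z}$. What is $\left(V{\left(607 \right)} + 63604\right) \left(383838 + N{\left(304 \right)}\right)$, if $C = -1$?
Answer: $\frac{14819069342532}{607} \approx 2.4414 \cdot 10^{10}$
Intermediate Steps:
$V{\left(Z \right)} = \frac{-635 + Z}{2 Z}$
$d{\left(x \right)} = 0$ ($d{\left(x \right)} = - x + x = 0$)
$N{\left(F \right)} = 0$ ($N{\left(F \right)} = 0^{2} = 0$)
$\left(V{\left(607 \right)} + 63604\right) \left(383838 + N{\left(304 \right)}\right) = \left(\frac{-635 + 607}{2 \cdot 607} + 63604\right) \left(383838 + 0\right) = \left(\frac{1}{2} \cdot \frac{1}{607} \left(-28\right) + 63604\right) 383838 = \left(- \frac{14}{607} + 63604\right) 383838 = \frac{38607614}{607} \cdot 383838 = \frac{14819069342532}{607}$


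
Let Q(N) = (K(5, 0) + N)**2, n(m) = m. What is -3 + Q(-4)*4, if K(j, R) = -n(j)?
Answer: 321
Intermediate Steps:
K(j, R) = -j
Q(N) = (-5 + N)**2 (Q(N) = (-1*5 + N)**2 = (-5 + N)**2)
-3 + Q(-4)*4 = -3 + (-5 - 4)**2*4 = -3 + (-9)**2*4 = -3 + 81*4 = -3 + 324 = 321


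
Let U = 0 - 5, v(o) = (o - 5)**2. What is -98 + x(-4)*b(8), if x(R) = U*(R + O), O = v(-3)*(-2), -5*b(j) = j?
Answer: -1154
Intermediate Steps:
v(o) = (-5 + o)**2
b(j) = -j/5
U = -5
O = -128 (O = (-5 - 3)**2*(-2) = (-8)**2*(-2) = 64*(-2) = -128)
x(R) = 640 - 5*R (x(R) = -5*(R - 128) = -5*(-128 + R) = 640 - 5*R)
-98 + x(-4)*b(8) = -98 + (640 - 5*(-4))*(-1/5*8) = -98 + (640 + 20)*(-8/5) = -98 + 660*(-8/5) = -98 - 1056 = -1154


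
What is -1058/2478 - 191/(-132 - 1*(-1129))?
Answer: -764062/1235283 ≈ -0.61853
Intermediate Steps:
-1058/2478 - 191/(-132 - 1*(-1129)) = -1058*1/2478 - 191/(-132 + 1129) = -529/1239 - 191/997 = -764062/1235283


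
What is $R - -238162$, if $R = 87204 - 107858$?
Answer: $217508$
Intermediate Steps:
$R = -20654$ ($R = 87204 - 107858 = -20654$)
$R - -238162 = -20654 - -238162 = -20654 + 238162 = 217508$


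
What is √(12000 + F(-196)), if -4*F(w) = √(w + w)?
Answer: √(48000 - 14*I*√2)/2 ≈ 109.54 - 0.022592*I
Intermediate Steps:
F(w) = -√2*√w/4 (F(w) = -√(w + w)/4 = -√2*√w/4)
√(12000 + F(-196)) = √(12000 - √2*√(-196)/4) = √(12000 - √2*14*I/4) = √(12000 - 7*I*√2/2)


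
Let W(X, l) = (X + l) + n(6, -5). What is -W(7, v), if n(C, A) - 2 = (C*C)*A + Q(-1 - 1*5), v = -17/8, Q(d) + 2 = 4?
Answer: 1369/8 ≈ 171.13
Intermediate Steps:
Q(d) = 2 (Q(d) = -2 + 4 = 2)
v = -17/8 (v = -17*⅛ = -17/8 ≈ -2.1250)
n(C, A) = 4 + A*C² (n(C, A) = 2 + ((C*C)*A + 2) = 2 + (C²*A + 2) = 2 + (A*C² + 2) = 2 + (2 + A*C²) = 4 + A*C²)
W(X, l) = -176 + X + l (W(X, l) = (X + l) + (4 - 5*6²) = (X + l) + (4 - 5*36) = (X + l) + (4 - 180) = (X + l) - 176 = -176 + X + l)
-W(7, v) = -(-176 + 7 - 17/8) = -1*(-1369/8) = 1369/8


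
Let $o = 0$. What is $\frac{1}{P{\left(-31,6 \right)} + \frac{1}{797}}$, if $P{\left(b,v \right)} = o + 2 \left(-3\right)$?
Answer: $- \frac{797}{4781} \approx -0.1667$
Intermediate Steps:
$P{\left(b,v \right)} = -6$ ($P{\left(b,v \right)} = 0 + 2 \left(-3\right) = 0 - 6 = -6$)
$\frac{1}{P{\left(-31,6 \right)} + \frac{1}{797}} = \frac{1}{-6 + \frac{1}{797}} = \frac{1}{- \frac{4781}{797}} = - \frac{797}{4781}$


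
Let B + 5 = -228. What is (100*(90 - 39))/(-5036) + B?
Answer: -294622/1259 ≈ -234.01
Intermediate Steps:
B = -233 (B = -5 - 228 = -233)
(100*(90 - 39))/(-5036) + B = (100*(90 - 39))/(-5036) - 233 = (100*51)*(-1/5036) - 233 = 5100*(-1/5036) - 233 = -1275/1259 - 233 = -294622/1259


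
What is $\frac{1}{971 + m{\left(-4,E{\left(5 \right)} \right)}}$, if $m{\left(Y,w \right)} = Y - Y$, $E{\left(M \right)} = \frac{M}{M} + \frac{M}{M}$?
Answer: $\frac{1}{971} \approx 0.0010299$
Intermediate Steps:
$E{\left(M \right)} = 2$ ($E{\left(M \right)} = 1 + 1 = 2$)
$m{\left(Y,w \right)} = 0$
$\frac{1}{971 + m{\left(-4,E{\left(5 \right)} \right)}} = \frac{1}{971 + 0} = \frac{1}{971}$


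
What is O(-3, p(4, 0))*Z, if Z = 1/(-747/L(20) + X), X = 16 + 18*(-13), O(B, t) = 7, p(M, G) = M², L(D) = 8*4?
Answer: -224/7723 ≈ -0.029004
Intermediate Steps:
L(D) = 32
X = -218 (X = 16 - 234 = -218)
Z = -32/7723 (Z = 1/(-747/32 - 218) = 1/(-7723/32) = -32/7723 ≈ -0.0041435)
O(-3, p(4, 0))*Z = 7*(-32/7723) = -224/7723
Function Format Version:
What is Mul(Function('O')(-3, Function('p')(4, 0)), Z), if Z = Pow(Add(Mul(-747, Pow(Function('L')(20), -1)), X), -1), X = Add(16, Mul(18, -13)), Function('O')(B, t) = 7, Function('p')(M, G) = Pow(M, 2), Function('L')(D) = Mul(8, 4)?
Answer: Rational(-224, 7723) ≈ -0.029004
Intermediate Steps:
Function('L')(D) = 32
X = -218 (X = Add(16, -234) = -218)
Z = Rational(-32, 7723) (Z = Pow(Add(Mul(-747, Pow(32, -1)), -218), -1) = Pow(Add(Mul(-747, Rational(1, 32)), -218), -1) = Pow(Add(Rational(-747, 32), -218), -1) = Pow(Rational(-7723, 32), -1) = Rational(-32, 7723) ≈ -0.0041435)
Mul(Function('O')(-3, Function('p')(4, 0)), Z) = Mul(7, Rational(-32, 7723)) = Rational(-224, 7723)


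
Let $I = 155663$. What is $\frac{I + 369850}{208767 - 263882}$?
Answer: $- \frac{525513}{55115} \approx -9.5349$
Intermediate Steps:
$\frac{I + 369850}{208767 - 263882} = \frac{155663 + 369850}{208767 - 263882} = \frac{525513}{-55115} = 525513 \left(- \frac{1}{55115}\right) = - \frac{525513}{55115}$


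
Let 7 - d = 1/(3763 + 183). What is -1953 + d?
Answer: -7678917/3946 ≈ -1946.0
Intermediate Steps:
d = 27621/3946 (d = 7 - 1/(3763 + 183) = 7 - 1/3946 = 27621/3946 ≈ 6.9997)
-1953 + d = -1953 + 27621/3946 = -7678917/3946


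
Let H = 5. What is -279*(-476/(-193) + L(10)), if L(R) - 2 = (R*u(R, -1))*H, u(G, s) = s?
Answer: 2451852/193 ≈ 12704.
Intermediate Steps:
L(R) = 2 - 5*R (L(R) = 2 + (R*(-1))*5 = 2 - R*5 = 2 - 5*R)
-279*(-476/(-193) + L(10)) = -279*(-476/(-193) + (2 - 5*10)) = -279*(-476*(-1/193) + (2 - 50)) = -279*(476/193 - 48) = -279*(-8788/193) = 2451852/193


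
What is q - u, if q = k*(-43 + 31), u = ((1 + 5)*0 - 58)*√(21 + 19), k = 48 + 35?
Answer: -996 + 116*√10 ≈ -629.18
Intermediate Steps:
k = 83
u = -116*√10 (u = (6*0 - 58)*√40 = (0 - 58)*(2*√10) = -116*√10 ≈ -366.82)
q = -996 (q = 83*(-43 + 31) = 83*(-12) = -996)
q - u = -996 - (-116)*√10 = -996 + 116*√10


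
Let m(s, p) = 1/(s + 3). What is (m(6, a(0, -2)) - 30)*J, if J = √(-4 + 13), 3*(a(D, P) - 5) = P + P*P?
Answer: -269/3 ≈ -89.667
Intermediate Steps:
a(D, P) = 5 + P/3 + P²/3 (a(D, P) = 5 + (P + P*P)/3 = 5 + (P + P²)/3 = 5 + (P/3 + P²/3) = 5 + P/3 + P²/3)
m(s, p) = 1/(3 + s)
J = 3 (J = √9 = 3)
(m(6, a(0, -2)) - 30)*J = (1/(3 + 6) - 30)*3 = (1/9 - 30)*3 = (⅑ - 30)*3 = -269/9*3 = -269/3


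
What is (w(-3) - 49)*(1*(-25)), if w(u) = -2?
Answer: 1275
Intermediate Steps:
(w(-3) - 49)*(1*(-25)) = (-2 - 49)*(1*(-25)) = -51*(-25) = 1275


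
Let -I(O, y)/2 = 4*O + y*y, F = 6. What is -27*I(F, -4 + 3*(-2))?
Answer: 6696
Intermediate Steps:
I(O, y) = -8*O - 2*y**2 (I(O, y) = -2*(4*O + y*y) = -2*(4*O + y**2) = -2*(y**2 + 4*O) = -8*O - 2*y**2)
-27*I(F, -4 + 3*(-2)) = -27*(-8*6 - 2*(-4 + 3*(-2))**2) = -27*(-48 - 2*(-4 - 6)**2) = -27*(-48 - 2*(-10)**2) = -27*(-48 - 2*100) = -27*(-48 - 200) = -27*(-248) = 6696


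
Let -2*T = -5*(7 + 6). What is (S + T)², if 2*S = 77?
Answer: 5041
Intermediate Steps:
S = 77/2 (S = (½)*77 = 77/2 ≈ 38.500)
T = 65/2 (T = -(-5)*(7 + 6)/2 = -(-5)*13/2 = -½*(-65) = 65/2 ≈ 32.500)
(S + T)² = (77/2 + 65/2)² = 71² = 5041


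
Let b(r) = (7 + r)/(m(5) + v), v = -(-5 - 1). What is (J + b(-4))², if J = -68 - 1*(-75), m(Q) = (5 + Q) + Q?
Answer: 2500/49 ≈ 51.020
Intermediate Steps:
m(Q) = 5 + 2*Q
v = 6 (v = -1*(-6) = 6)
J = 7 (J = -68 + 75 = 7)
b(r) = ⅓ + r/21 (b(r) = (7 + r)/((5 + 2*5) + 6) = (7 + r)/((5 + 10) + 6) = (7 + r)/(15 + 6) = (7 + r)/21 = (7 + r)*(1/21) = ⅓ + r/21)
(J + b(-4))² = (7 + (⅓ + (1/21)*(-4)))² = (7 + (⅓ - 4/21))² = (7 + ⅐)² = (50/7)² = 2500/49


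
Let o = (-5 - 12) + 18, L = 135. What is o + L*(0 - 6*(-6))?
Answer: 4861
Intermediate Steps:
o = 1 (o = -17 + 18 = 1)
o + L*(0 - 6*(-6)) = 1 + 135*(0 - 6*(-6)) = 1 + 135*(0 + 36) = 1 + 135*36 = 1 + 4860 = 4861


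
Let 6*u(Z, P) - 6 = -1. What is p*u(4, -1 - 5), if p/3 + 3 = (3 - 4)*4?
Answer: -35/2 ≈ -17.500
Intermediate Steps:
u(Z, P) = ⅚ (u(Z, P) = 1 + (⅙)*(-1) = 1 - ⅙ = ⅚)
p = -21 (p = -9 + 3*((3 - 4)*4) = -9 + 3*(-1*4) = -9 + 3*(-4) = -9 - 12 = -21)
p*u(4, -1 - 5) = -21*⅚ = -35/2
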